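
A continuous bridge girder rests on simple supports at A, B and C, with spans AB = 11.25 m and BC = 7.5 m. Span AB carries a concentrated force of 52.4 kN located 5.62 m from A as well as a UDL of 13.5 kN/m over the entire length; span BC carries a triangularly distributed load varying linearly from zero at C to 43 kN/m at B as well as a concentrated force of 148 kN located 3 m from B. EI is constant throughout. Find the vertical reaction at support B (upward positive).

R_B = 374.9 kN

Take M_B as the redundant. Released structure: two simple spans AB and BC with a hinge at B.
Rotations at B on the released spans (each span's end-slope, ×1/EI):
  span AB: point load 52.4 at a = 5.62: Pab(L + a)/(6LEI) = 414.4/EI
  span AB: UDL 13.5: wL³/(24EI) = 800.9/EI
  span BC: triangular load, peak 43: w₀L³/(45EI) = 403.1/EI
  span BC: point load 148 at a = 3: Pab(L + b)/(6LEI) = 532.8/EI
  relative rotation θ_0 = (1215 + 935.9)/EI = 2151/EI
A unit hogging moment at B produces rotation L₁/(3EI) + L₂/(3EI) = 6.25/EI.
Compatibility: M_B·(L₁+L₂)/(3EI) = θ_0, giving M_B = 344.2 kN·m (hogging).
Span AB, ΣM about A with M_B applied at B: R_B^{AB}·11.25 = 1149 + 344.2, so R_B^{AB} = 132.7 kN and R_A = 204.3 − 132.7 = 71.57 kN.
Span BC, ΣM about C: R_B^{BC}·7.5 = 1472 + 344.2, so R_B^{BC} = 242.2 kN and R_C = 309.2 − 242.2 = 67.06 kN.
R_B = 132.7 + 242.2 = 374.9 kN.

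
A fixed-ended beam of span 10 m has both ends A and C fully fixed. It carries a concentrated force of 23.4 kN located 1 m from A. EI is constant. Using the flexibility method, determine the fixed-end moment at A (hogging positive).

M_A = 18.95 kN·m

Take the two fixed-end moments M_A, M_C as redundants; the released structure is the simple span AC.
On the primary (simply-supported) span, the end slopes from the loading are:
  at A: point load 23.4 at a = 1: Pab(L + b)/(6LEI) = 66.69/EI
  at C: point load 23.4 at a = 1: Pab(L + a)/(6LEI) = 38.61/EI
  θ_A0 = 66.69/EI,  θ_C0 = 38.61/EI
Flexibility coefficients: a unit moment at one end gives L/(3EI) there and L/(6EI) at the far end, so f₁₁ = f₂₂ = 3.333/EI and f₁₂ = f₂₁ = 1.667/EI.
Compatibility — zero rotation at each built-in end:
  3.333 M_A + 1.667 M_C = 66.69
  1.667 M_A + 3.333 M_C = 38.61
Solving the pair gives M_A = 18.95 kN·m and M_C = 2.106 kN·m (hogging).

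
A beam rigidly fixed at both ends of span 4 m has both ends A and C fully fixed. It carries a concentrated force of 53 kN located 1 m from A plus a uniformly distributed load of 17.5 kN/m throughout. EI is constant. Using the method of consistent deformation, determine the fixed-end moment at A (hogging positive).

M_A = 53.15 kN·m

Release both end moments; the primary structure is a simply-supported span AC with redundants M_A and M_C.
On the primary (simply-supported) span, the end slopes from the loading are:
  at A: point load 53 at a = 1: Pab(L + b)/(6LEI) = 46.38/EI
  at C: point load 53 at a = 1: Pab(L + a)/(6LEI) = 33.12/EI
  at A: UDL 17.5: wL³/(24EI) = 46.67/EI
  at C: UDL 17.5: wL³/(24EI) = 46.67/EI
  θ_A0 = 93.04/EI,  θ_C0 = 79.79/EI
Flexibility coefficients: a unit moment at one end gives L/(3EI) there and L/(6EI) at the far end, so f₁₁ = f₂₂ = 1.333/EI and f₁₂ = f₂₁ = 0.6667/EI.
Compatibility — zero rotation at each built-in end:
  1.333 M_A + 0.6667 M_C = 93.04
  0.6667 M_A + 1.333 M_C = 79.79
Solving the pair gives M_A = 53.15 kN·m and M_C = 33.27 kN·m (hogging).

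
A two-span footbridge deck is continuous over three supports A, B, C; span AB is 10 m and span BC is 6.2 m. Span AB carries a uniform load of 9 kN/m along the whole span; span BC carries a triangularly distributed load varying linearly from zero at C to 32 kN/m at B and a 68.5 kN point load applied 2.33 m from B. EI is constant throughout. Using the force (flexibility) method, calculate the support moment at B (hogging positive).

Insert a hinge at B; M_B is the redundant, and each span becomes simply supported.
End slopes at the hinge B, treating each span as simply supported:
  span AB: UDL 9: wL³/(24EI) = 375/EI
  span BC: triangular load, peak 32: w₀L³/(45EI) = 169.5/EI
  span BC: point load 68.5 at a = 2.33: Pab(L + b)/(6LEI) = 167.2/EI
  relative rotation θ_0 = (375 + 336.7)/EI = 711.7/EI
A unit hogging moment at B produces rotation L₁/(3EI) + L₂/(3EI) = 5.4/EI.
Compatibility: M_B·(L₁+L₂)/(3EI) = θ_0, giving M_B = 131.8 kN·m (hogging).

M_B = 131.8 kN·m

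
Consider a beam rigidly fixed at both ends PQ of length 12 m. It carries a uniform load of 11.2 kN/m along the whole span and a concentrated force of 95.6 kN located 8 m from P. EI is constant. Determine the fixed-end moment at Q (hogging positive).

Release both end moments; the primary structure is a simply-supported span PQ with redundants M_P and M_Q.
On the primary (simply-supported) span, the end slopes from the loading are:
  at P: UDL 11.2: wL³/(24EI) = 806.4/EI
  at Q: UDL 11.2: wL³/(24EI) = 806.4/EI
  at P: point load 95.6 at a = 8: Pab(L + b)/(6LEI) = 679.8/EI
  at Q: point load 95.6 at a = 8: Pab(L + a)/(6LEI) = 849.8/EI
  θ_P0 = 1486/EI,  θ_Q0 = 1656/EI
Flexibility coefficients: a unit moment at one end gives L/(3EI) there and L/(6EI) at the far end, so f₁₁ = f₂₂ = 4/EI and f₁₂ = f₂₁ = 2/EI.
Compatibility — zero rotation at each built-in end:
  4 M_P + 2 M_Q = 1486
  2 M_P + 4 M_Q = 1656
Solving the pair gives M_P = 219.4 kN·m and M_Q = 304.4 kN·m (hogging).

M_Q = 304.4 kN·m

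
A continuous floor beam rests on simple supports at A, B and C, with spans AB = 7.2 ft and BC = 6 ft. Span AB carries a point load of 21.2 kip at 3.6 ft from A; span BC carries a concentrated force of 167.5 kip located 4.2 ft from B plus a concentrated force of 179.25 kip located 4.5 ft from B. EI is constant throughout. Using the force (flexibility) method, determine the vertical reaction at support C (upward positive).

Take M_B as the redundant. Released structure: two simple spans AB and BC with a hinge at B.
Discontinuity in slope at B on the released structure — sum the simple-span end rotations:
  span AB: point load 21.2 at a = 3.6: Pab(L + a)/(6LEI) = 68.69/EI
  span BC: point load 167.5 at a = 4.2: Pab(L + b)/(6LEI) = 274.4/EI
  span BC: point load 179.25 at a = 4.5: Pab(L + b)/(6LEI) = 252.1/EI
  relative rotation θ_0 = (68.69 + 526.4)/EI = 595.1/EI
A unit hogging moment at B produces rotation L₁/(3EI) + L₂/(3EI) = 4.4/EI.
Compatibility: M_B·(L₁+L₂)/(3EI) = θ_0, giving M_B = 135.3 kip·ft (hogging).
Span BC, ΣM about C: R_B^{BC}·6 = 570.4 + 135.3, so R_B^{BC} = 117.6 kip and R_C = 346.8 − 117.6 = 229.1 kip.

R_C = 229.1 kip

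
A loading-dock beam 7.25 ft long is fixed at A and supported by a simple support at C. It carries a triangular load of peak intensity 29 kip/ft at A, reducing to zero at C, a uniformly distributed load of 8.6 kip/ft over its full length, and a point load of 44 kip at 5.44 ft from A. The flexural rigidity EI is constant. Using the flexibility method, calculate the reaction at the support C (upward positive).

Remove the prop at C; the released (primary) structure is a cantilever built in at A.
Free-end deflection of the primary structure under the applied loading (downward +):
  triangular load, peak 29 at the fixed end: w₀L⁴/(30EI) = 2671/EI
  UDL 8.6: wL⁴/(8EI) = 2970/EI
  point load 44 at a = 5.44: Pa²(3L − a)/(6EI) = 3540/EI
  δ_0 = 9180/EI
Flexibility coefficient — unit upward force at C: δ_{CC} = L³/(3EI) = 127/EI.
The prop prevents deflection at C: R_C = δ_0/δ_{CC} = 9180/127 = 72.27 kip.

R_C = 72.27 kip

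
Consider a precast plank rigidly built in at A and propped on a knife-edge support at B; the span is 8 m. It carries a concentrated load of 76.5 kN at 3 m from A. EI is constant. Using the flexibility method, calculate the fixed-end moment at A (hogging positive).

M_A = 116.5 kN·m

Take the reaction at B as the redundant and release it; the primary structure is a cantilever fixed at A.
Primary-structure tip deflection at B by superposition:
  point load 76.5 at a = 3: Pa²(3L − a)/(6EI) = 2410/EI
Tip deflection under a unit load at B: L³/(3EI) = 170.7/EI.
The prop prevents deflection at B: R_B = δ_0/δ_{BB} = 2410/170.7 = 14.12 kN.
Moment equilibrium about A: M_A = Σ(load moments about A) − R_B·L = 229.5 − 14.12×8 = 116.5 kN·m.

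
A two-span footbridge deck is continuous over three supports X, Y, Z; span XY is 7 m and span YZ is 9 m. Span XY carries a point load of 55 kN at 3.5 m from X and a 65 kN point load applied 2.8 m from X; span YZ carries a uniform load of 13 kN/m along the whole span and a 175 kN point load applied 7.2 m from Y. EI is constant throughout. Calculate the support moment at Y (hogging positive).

M_Y = 224.1 kN·m

Release continuity at Y by inserting a hinge; the redundant is the internal moment M_Y. The primary structure is two simply-supported spans XY and YZ.
End slopes at the hinge Y, treating each span as simply supported:
  span XY: point load 55 at a = 3.5: Pab(L + a)/(6LEI) = 168.4/EI
  span XY: point load 65 at a = 2.8: Pab(L + a)/(6LEI) = 178.4/EI
  span YZ: UDL 13: wL³/(24EI) = 394.9/EI
  span YZ: point load 175 at a = 7.2: Pab(L + b)/(6LEI) = 453.6/EI
  relative rotation θ_0 = (346.8 + 848.5)/EI = 1195/EI
A unit hogging moment at Y produces rotation L₁/(3EI) + L₂/(3EI) = 5.333/EI.
Compatibility: M_Y·(L₁+L₂)/(3EI) = θ_0, giving M_Y = 224.1 kN·m (hogging).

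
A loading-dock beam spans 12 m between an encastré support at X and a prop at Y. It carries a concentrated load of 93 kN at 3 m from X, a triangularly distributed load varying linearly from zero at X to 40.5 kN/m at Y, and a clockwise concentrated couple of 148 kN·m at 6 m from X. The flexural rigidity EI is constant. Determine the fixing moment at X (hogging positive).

M_X = 504.8 kN·m

Release the roller at Y. Primary structure: cantilever fixed at X.
Primary-structure tip deflection at Y by superposition:
  point load 93 at a = 3: Pa²(3L − a)/(6EI) = 4604/EI
  triangular load, peak 40.5 at the free end: 11w₀L⁴/(120EI) = 76982/EI
  clockwise couple 148 at a = 6: M₀a(2L − a)/(2EI) = 7992/EI
  δ_0 = 89578/EI
Tip deflection under a unit load at Y: L³/(3EI) = 576/EI.
Compatibility at Y: δ_0 − R_Y·δ_{YY} = 0, so R_Y = 89578/576 = 155.5 kN.
Moment equilibrium about X: M_X = Σ(load moments about X) − R_Y·L = 2371 − 155.5×12 = 504.8 kN·m.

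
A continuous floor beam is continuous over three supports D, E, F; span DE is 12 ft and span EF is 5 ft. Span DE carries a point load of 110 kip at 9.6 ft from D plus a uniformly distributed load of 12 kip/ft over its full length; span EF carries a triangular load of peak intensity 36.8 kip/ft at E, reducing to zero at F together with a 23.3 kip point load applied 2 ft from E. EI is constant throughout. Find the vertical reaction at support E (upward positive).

R_E = 323.5 kip

Insert a hinge at E; M_E is the redundant, and each span becomes simply supported.
Discontinuity in slope at E on the released structure — sum the simple-span end rotations:
  span DE: point load 110 at a = 9.6: Pab(L + a)/(6LEI) = 760.3/EI
  span DE: UDL 12: wL³/(24EI) = 864/EI
  span EF: triangular load, peak 36.8: w₀L³/(45EI) = 102.2/EI
  span EF: point load 23.3 at a = 2: Pab(L + b)/(6LEI) = 37.28/EI
  relative rotation θ_0 = (1624 + 139.5)/EI = 1764/EI
A unit hogging moment at E produces rotation L₁/(3EI) + L₂/(3EI) = 5.667/EI.
Compatibility: M_E·(L₁+L₂)/(3EI) = θ_0, giving M_E = 311.3 kip·ft (hogging).
Span DE, ΣM about D with M_E applied at E: R_E^{DE}·12 = 1920 + 311.3, so R_E^{DE} = 185.9 kip and R_D = 254 − 185.9 = 68.06 kip.
Span EF, ΣM about F: R_E^{EF}·5 = 376.6 + 311.3, so R_E^{EF} = 137.6 kip and R_F = 115.3 − 137.6 = -22.27 kip.
R_E = 185.9 + 137.6 = 323.5 kip.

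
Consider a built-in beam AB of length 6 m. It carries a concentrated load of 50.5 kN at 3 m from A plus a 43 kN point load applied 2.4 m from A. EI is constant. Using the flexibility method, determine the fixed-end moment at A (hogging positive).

Take the two fixed-end moments M_A, M_B as redundants; the released structure is the simple span AB.
On the primary (simply-supported) span, the end slopes from the loading are:
  at A: point load 50.5 at a = 3: Pab(L + b)/(6LEI) = 113.6/EI
  at B: point load 50.5 at a = 3: Pab(L + a)/(6LEI) = 113.6/EI
  at A: point load 43 at a = 2.4: Pab(L + b)/(6LEI) = 99.07/EI
  at B: point load 43 at a = 2.4: Pab(L + a)/(6LEI) = 86.69/EI
  θ_A0 = 212.7/EI,  θ_B0 = 200.3/EI
Flexibility coefficients: a unit moment at one end gives L/(3EI) there and L/(6EI) at the far end, so f₁₁ = f₂₂ = 2/EI and f₁₂ = f₂₁ = 1/EI.
Compatibility — zero rotation at each built-in end:
  2 M_A + 1 M_B = 212.7
  1 M_A + 2 M_B = 200.3
Solving the pair gives M_A = 75.03 kN·m and M_B = 62.64 kN·m (hogging).

M_A = 75.03 kN·m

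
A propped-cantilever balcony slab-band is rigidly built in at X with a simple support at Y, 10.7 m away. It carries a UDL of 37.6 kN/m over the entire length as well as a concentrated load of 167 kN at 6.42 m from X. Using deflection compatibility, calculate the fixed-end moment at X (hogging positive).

M_X = 838.3 kN·m

Take the reaction at Y as the redundant and release it; the primary structure is a cantilever fixed at X.
Primary-structure tip deflection at Y by superposition:
  UDL 37.6: wL⁴/(8EI) = 61607/EI
  point load 167 at a = 6.42: Pa²(3L − a)/(6EI) = 29460/EI
  δ_0 = 91067/EI
Tip deflection under a unit load at Y: L³/(3EI) = 408.3/EI.
Compatibility at Y: δ_0 − R_Y·δ_{YY} = 0, so R_Y = 91067/408.3 = 223 kN.
Moment equilibrium about X: M_X = Σ(load moments about X) − R_Y·L = 3225 − 223×10.7 = 838.3 kN·m.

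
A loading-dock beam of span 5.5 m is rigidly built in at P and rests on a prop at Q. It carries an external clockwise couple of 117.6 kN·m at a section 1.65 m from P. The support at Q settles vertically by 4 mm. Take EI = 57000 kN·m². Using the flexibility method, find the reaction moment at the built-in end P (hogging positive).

M_P = 50.25 kN·m

Remove the prop at Q; the released (primary) structure is a cantilever built in at P.
Free-end deflection of the primary structure under the applied loading (downward +):
  clockwise couple 117.6 at a = 1.65: M₀a(2L − a)/(2EI) = 907.1/EI
Tip deflection under a unit load at Q: L³/(3EI) = 55.46/EI.
With EI = 57000 kN·m²: δ_0 = 0.015915 m and δ_{QQ} = 0.000973 m/kN.
Compatibility — the beam at Q must follow the support down by 0.004 m: δ_0 − R_Q·δ_{QQ} = 0.004, so R_Q = (0.015915 − 0.004)/0.000973 = 12.25 kN.
Moment equilibrium about P: M_P = Σ(load moments about P) − R_Q·L = 117.6 − 12.25×5.5 = 50.25 kN·m.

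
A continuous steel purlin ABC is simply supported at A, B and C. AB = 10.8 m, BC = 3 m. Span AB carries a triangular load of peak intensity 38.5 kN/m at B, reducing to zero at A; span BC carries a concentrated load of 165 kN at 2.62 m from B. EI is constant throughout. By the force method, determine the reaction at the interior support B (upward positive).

Take M_B as the redundant. Released structure: two simple spans AB and BC with a hinge at B.
Discontinuity in slope at B on the released structure — sum the simple-span end rotations:
  span AB: triangular load, peak 38.5: w₀L³/(45EI) = 1078/EI
  span BC: point load 165 at a = 2.62: Pab(L + b)/(6LEI) = 30.85/EI
  relative rotation θ_0 = (1078 + 30.85)/EI = 1109/EI
A unit hogging moment at B produces rotation L₁/(3EI) + L₂/(3EI) = 4.6/EI.
Compatibility: M_B·(L₁+L₂)/(3EI) = θ_0, giving M_B = 241 kN·m (hogging).
Span AB, ΣM about A with M_B applied at B: R_B^{AB}·10.8 = 1497 + 241, so R_B^{AB} = 160.9 kN and R_A = 207.9 − 160.9 = 46.99 kN.
Span BC, ΣM about C: R_B^{BC}·3 = 62.7 + 241, so R_B^{BC} = 101.2 kN and R_C = 165 − 101.2 = 63.77 kN.
R_B = 160.9 + 101.2 = 262.1 kN.

R_B = 262.1 kN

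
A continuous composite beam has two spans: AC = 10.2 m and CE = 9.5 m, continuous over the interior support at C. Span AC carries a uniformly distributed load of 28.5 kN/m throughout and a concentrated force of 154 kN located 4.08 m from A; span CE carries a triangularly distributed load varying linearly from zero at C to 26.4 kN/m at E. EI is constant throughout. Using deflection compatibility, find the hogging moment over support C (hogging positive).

M_C = 395.6 kN·m

Release continuity at C by inserting a hinge; the redundant is the internal moment M_C. The primary structure is two simply-supported spans AC and CE.
Discontinuity in slope at C on the released structure — sum the simple-span end rotations:
  span AC: UDL 28.5: wL³/(24EI) = 1260/EI
  span AC: point load 154 at a = 4.08: Pab(L + a)/(6LEI) = 897.2/EI
  span CE: triangular load, peak 26.4: 7w₀L³/(360EI) = 440.1/EI
  relative rotation θ_0 = (2157 + 440.1)/EI = 2598/EI
A unit hogging moment at C produces rotation L₁/(3EI) + L₂/(3EI) = 6.567/EI.
Compatibility: M_C·(L₁+L₂)/(3EI) = θ_0, giving M_C = 395.6 kN·m (hogging).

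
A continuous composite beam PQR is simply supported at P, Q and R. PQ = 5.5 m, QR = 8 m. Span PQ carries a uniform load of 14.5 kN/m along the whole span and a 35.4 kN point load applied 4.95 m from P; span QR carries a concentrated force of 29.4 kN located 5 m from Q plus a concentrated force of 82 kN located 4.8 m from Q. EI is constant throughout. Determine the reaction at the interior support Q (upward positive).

R_Q = 151.4 kN

Insert a hinge at Q; M_Q is the redundant, and each span becomes simply supported.
End slopes at the hinge Q, treating each span as simply supported:
  span PQ: UDL 14.5: wL³/(24EI) = 100.5/EI
  span PQ: point load 35.4 at a = 4.95: Pab(L + a)/(6LEI) = 30.52/EI
  span QR: point load 29.4 at a = 5: Pab(L + b)/(6LEI) = 101.1/EI
  span QR: point load 82 at a = 4.8: Pab(L + b)/(6LEI) = 293.9/EI
  relative rotation θ_0 = (131 + 395)/EI = 526/EI
A unit hogging moment at Q produces rotation L₁/(3EI) + L₂/(3EI) = 4.5/EI.
Slope continuity at Q: θ_0 = M_Q·4.5/EI, so M_Q = 526/4.5 = 116.9 kN·m (hogging).
Span PQ, ΣM about P with M_Q applied at Q: R_Q^{PQ}·5.5 = 394.5 + 116.9, so R_Q^{PQ} = 92.99 kN and R_P = 115.2 − 92.99 = 22.16 kN.
Span QR, ΣM about R: R_Q^{QR}·8 = 350.6 + 116.9, so R_Q^{QR} = 58.44 kN and R_R = 111.4 − 58.44 = 52.96 kN.
R_Q = 92.99 + 58.44 = 151.4 kN.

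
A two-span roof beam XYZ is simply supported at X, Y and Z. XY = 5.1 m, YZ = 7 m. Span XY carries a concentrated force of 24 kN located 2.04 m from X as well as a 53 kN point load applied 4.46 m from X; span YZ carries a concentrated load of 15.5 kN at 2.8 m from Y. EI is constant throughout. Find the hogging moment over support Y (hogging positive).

M_Y = 32.44 kN·m

Take M_Y as the redundant. Released structure: two simple spans XY and YZ with a hinge at Y.
Discontinuity in slope at Y on the released structure — sum the simple-span end rotations:
  span XY: point load 24 at a = 2.04: Pab(L + a)/(6LEI) = 34.96/EI
  span XY: point load 53 at a = 4.46: Pab(L + a)/(6LEI) = 47.26/EI
  span YZ: point load 15.5 at a = 2.8: Pab(L + b)/(6LEI) = 48.61/EI
  relative rotation θ_0 = (82.22 + 48.61)/EI = 130.8/EI
A unit hogging moment at Y produces rotation L₁/(3EI) + L₂/(3EI) = 4.033/EI.
Slope continuity at Y: θ_0 = M_Y·4.033/EI, so M_Y = 130.8/4.033 = 32.44 kN·m (hogging).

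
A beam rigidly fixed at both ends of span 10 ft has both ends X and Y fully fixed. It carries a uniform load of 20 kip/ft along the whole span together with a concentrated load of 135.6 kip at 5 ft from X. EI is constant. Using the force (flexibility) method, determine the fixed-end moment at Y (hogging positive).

M_Y = 336.2 kip·ft

Release both end moments; the primary structure is a simply-supported span XY with redundants M_X and M_Y.
On the primary (simply-supported) span, the end slopes from the loading are:
  at X: UDL 20: wL³/(24EI) = 833.3/EI
  at Y: UDL 20: wL³/(24EI) = 833.3/EI
  at X: point load 135.6 at a = 5: Pab(L + b)/(6LEI) = 847.5/EI
  at Y: point load 135.6 at a = 5: Pab(L + a)/(6LEI) = 847.5/EI
  θ_X0 = 1681/EI,  θ_Y0 = 1681/EI
Flexibility coefficients: a unit moment at one end gives L/(3EI) there and L/(6EI) at the far end, so f₁₁ = f₂₂ = 3.333/EI and f₁₂ = f₂₁ = 1.667/EI.
Compatibility — zero rotation at each built-in end:
  3.333 M_X + 1.667 M_Y = 1681
  1.667 M_X + 3.333 M_Y = 1681
Solving the pair gives M_X = 336.2 kip·ft and M_Y = 336.2 kip·ft (hogging).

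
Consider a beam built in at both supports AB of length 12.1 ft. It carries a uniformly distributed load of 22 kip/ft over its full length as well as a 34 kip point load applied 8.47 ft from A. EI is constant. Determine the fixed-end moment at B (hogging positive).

M_B = 328.9 kip·ft

Take the two fixed-end moments M_A, M_B as redundants; the released structure is the simple span AB.
End rotations of the released simple span under the applied load (×1/EI):
  at A: UDL 22: wL³/(24EI) = 1624/EI
  at B: UDL 22: wL³/(24EI) = 1624/EI
  at A: point load 34 at a = 8.47: Pab(L + b)/(6LEI) = 226.5/EI
  at B: point load 34 at a = 8.47: Pab(L + a)/(6LEI) = 296.2/EI
  θ_A0 = 1850/EI,  θ_B0 = 1920/EI
Flexibility coefficients: a unit moment at one end gives L/(3EI) there and L/(6EI) at the far end, so f₁₁ = f₂₂ = 4.033/EI and f₁₂ = f₂₁ = 2.017/EI.
Compatibility — zero rotation at each built-in end:
  4.033 M_A + 2.017 M_B = 1850
  2.017 M_A + 4.033 M_B = 1920
Solving the pair gives M_A = 294.3 kip·ft and M_B = 328.9 kip·ft (hogging).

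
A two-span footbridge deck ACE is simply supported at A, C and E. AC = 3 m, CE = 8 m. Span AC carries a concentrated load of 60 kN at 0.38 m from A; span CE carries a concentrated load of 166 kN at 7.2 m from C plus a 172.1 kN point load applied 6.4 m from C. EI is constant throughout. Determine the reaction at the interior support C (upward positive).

Insert a hinge at C; M_C is the redundant, and each span becomes simply supported.
Rotations at C on the released spans (each span's end-slope, ×1/EI):
  span AC: point load 60 at a = 0.38: Pab(L + a)/(6LEI) = 11.22/EI
  span CE: point load 166 at a = 7.2: Pab(L + b)/(6LEI) = 175.3/EI
  span CE: point load 172.1 at a = 6.4: Pab(L + b)/(6LEI) = 352.5/EI
  relative rotation θ_0 = (11.22 + 527.8)/EI = 539/EI
A unit hogging moment at C produces rotation L₁/(3EI) + L₂/(3EI) = 3.667/EI.
Slope continuity at C: θ_0 = M_C·3.667/EI, so M_C = 539/3.667 = 147 kN·m (hogging).
Span AC, ΣM about A with M_C applied at C: R_C^{AC}·3 = 22.8 + 147, so R_C^{AC} = 56.6 kN and R_A = 60 − 56.6 = 3.402 kN.
Span CE, ΣM about E: R_C^{CE}·8 = 408.2 + 147, so R_C^{CE} = 69.39 kN and R_E = 338.1 − 69.39 = 268.7 kN.
R_C = 56.6 + 69.39 = 126 kN.

R_C = 126 kN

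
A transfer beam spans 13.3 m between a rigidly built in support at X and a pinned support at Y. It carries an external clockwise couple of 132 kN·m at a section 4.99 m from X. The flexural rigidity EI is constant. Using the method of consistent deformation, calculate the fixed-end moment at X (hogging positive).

Take the reaction at Y as the redundant and release it; the primary structure is a cantilever fixed at X.
Primary-structure tip deflection at Y by superposition:
  clockwise couple 132 at a = 4.99: M₀a(2L − a)/(2EI) = 7117/EI
Flexibility coefficient — unit upward force at Y: δ_{YY} = L³/(3EI) = 784.2/EI.
Compatibility at Y: δ_0 − R_Y·δ_{YY} = 0, so R_Y = 7117/784.2 = 9.075 kN.
Moment equilibrium about X: M_X = Σ(load moments about X) − R_Y·L = 132 − 9.075×13.3 = 11.3 kN·m.

M_X = 11.3 kN·m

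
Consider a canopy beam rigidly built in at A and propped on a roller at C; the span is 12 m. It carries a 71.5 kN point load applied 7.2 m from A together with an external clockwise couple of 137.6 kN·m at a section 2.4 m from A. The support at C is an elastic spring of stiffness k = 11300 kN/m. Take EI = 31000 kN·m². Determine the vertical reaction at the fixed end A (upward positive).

R_A = 34.6 kN

Release the roller at C. Primary structure: cantilever fixed at A.
Deflection at C on the released cantilever, summing each load's contribution:
  point load 71.5 at a = 7.2: Pa²(3L − a)/(6EI) = 17791/EI
  clockwise couple 137.6 at a = 2.4: M₀a(2L − a)/(2EI) = 3567/EI
  δ_0 = 21358/EI
Tip deflection under a unit load at C: L³/(3EI) = 576/EI.
With EI = 31000 kN·m²: δ_0 = 0.68897 m and δ_{CC} = 0.018581 m/kN.
Compatibility — the spring shortens by R_C/k under the reaction it provides: δ_0 − R_C·δ_{CC} = R_C/k. With 1/k = 0.000088 m/kN, R_C = δ_0 / (δ_{CC} + 1/k) = 0.68897 / (0.018581 + 0.000088) = 36.9 kN.
Vertical equilibrium: R_A = ΣP − R_C = 71.5 − 36.9 = 34.6 kN.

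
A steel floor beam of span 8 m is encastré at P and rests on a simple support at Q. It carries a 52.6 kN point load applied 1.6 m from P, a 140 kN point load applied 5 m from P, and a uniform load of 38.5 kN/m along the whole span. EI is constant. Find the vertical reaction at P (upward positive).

Choose R_Q as the redundant. The primary structure is the cantilever fixed at P.
Downward deflection at the released point Q due to the loads:
  point load 52.6 at a = 1.6: Pa²(3L − a)/(6EI) = 502.7/EI
  point load 140 at a = 5: Pa²(3L − a)/(6EI) = 11083/EI
  UDL 38.5: wL⁴/(8EI) = 19712/EI
  δ_0 = 31298/EI
Flexibility coefficient — unit upward force at Q: δ_{QQ} = L³/(3EI) = 170.7/EI.
The prop prevents deflection at Q: R_Q = δ_0/δ_{QQ} = 31298/170.7 = 183.4 kN.
Vertical equilibrium: R_P = ΣP − R_Q = 500.6 − 183.4 = 317.2 kN.

R_P = 317.2 kN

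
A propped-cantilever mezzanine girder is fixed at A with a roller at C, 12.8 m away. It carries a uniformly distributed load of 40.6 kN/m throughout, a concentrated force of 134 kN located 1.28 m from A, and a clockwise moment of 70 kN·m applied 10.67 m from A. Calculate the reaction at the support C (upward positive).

Release the roller at C. Primary structure: cantilever fixed at A.
Free-end deflection of the primary structure under the applied loading (downward +):
  UDL 40.6: wL⁴/(8EI) = 136231/EI
  point load 134 at a = 1.28: Pa²(3L − a)/(6EI) = 1358/EI
  clockwise couple 70 at a = 10.67: M₀a(2L − a)/(2EI) = 5576/EI
  δ_0 = 143165/EI
Flexibility coefficient — unit upward force at C: δ_{CC} = L³/(3EI) = 699.1/EI.
The prop prevents deflection at C: R_C = δ_0/δ_{CC} = 143165/699.1 = 204.8 kN.

R_C = 204.8 kN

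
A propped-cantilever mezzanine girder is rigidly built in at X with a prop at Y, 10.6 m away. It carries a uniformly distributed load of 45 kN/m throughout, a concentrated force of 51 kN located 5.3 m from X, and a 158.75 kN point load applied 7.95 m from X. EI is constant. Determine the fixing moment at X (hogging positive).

Release the roller at Y. Primary structure: cantilever fixed at X.
Downward deflection at the released point Y due to the loads:
  UDL 45: wL⁴/(8EI) = 71014/EI
  point load 51 at a = 5.3: Pa²(3L − a)/(6EI) = 6327/EI
  point load 158.75 at a = 7.95: Pa²(3L − a)/(6EI) = 39883/EI
  δ_0 = 117224/EI
Flexibility coefficient — unit upward force at Y: δ_{YY} = L³/(3EI) = 397/EI.
Compatibility at Y: δ_0 − R_Y·δ_{YY} = 0, so R_Y = 117224/397 = 295.3 kN.
Moment equilibrium about X: M_X = Σ(load moments about X) − R_Y·L = 4060 − 295.3×10.6 = 930.6 kN·m.

M_X = 930.6 kN·m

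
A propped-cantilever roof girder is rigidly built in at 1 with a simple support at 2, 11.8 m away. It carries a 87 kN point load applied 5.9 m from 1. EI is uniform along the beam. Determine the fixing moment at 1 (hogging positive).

M_1 = 192.5 kN·m

Remove the prop at 2; the released (primary) structure is a cantilever built in at 1.
Downward deflection at the released point 2 due to the loads:
  point load 87 at a = 5.9: Pa²(3L − a)/(6EI) = 14890/EI
Tip deflection under a unit load at 2: L³/(3EI) = 547.7/EI.
The prop prevents deflection at 2: R_2 = δ_0/δ_{22} = 14890/547.7 = 27.19 kN.
Moment equilibrium about 1: M_1 = Σ(load moments about 1) − R_2·L = 513.3 − 27.19×11.8 = 192.5 kN·m.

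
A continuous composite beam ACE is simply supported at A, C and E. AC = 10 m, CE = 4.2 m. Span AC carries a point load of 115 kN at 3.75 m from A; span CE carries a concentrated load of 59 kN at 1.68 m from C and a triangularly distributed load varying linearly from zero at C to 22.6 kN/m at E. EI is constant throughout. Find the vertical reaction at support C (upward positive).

R_C = 145.5 kN

Release continuity at C by inserting a hinge; the redundant is the internal moment M_C. The primary structure is two simply-supported spans AC and CE.
Discontinuity in slope at C on the released structure — sum the simple-span end rotations:
  span AC: point load 115 at a = 3.75: Pab(L + a)/(6LEI) = 617.7/EI
  span CE: point load 59 at a = 1.68: Pab(L + b)/(6LEI) = 66.61/EI
  span CE: triangular load, peak 22.6: 7w₀L³/(360EI) = 32.56/EI
  relative rotation θ_0 = (617.7 + 99.17)/EI = 716.8/EI
A unit hogging moment at C produces rotation L₁/(3EI) + L₂/(3EI) = 4.733/EI.
Slope continuity at C: θ_0 = M_C·4.733/EI, so M_C = 716.8/4.733 = 151.4 kN·m (hogging).
Span AC, ΣM about A with M_C applied at C: R_C^{AC}·10 = 431.2 + 151.4, so R_C^{AC} = 58.27 kN and R_A = 115 − 58.27 = 56.73 kN.
Span CE, ΣM about E: R_C^{CE}·4.2 = 215.1 + 151.4, so R_C^{CE} = 87.28 kN and R_E = 106.5 − 87.28 = 19.18 kN.
R_C = 58.27 + 87.28 = 145.5 kN.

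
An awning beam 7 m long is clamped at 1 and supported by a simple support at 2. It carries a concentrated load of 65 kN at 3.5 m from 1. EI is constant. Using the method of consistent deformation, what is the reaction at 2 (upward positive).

Choose R_2 as the redundant. The primary structure is the cantilever fixed at 1.
Primary-structure tip deflection at 2 by superposition:
  point load 65 at a = 3.5: Pa²(3L − a)/(6EI) = 2322/EI
Tip deflection under a unit load at 2: L³/(3EI) = 114.3/EI.
Compatibility at 2: δ_0 − R_2·δ_{22} = 0, so R_2 = 2322/114.3 = 20.31 kN.

R_2 = 20.31 kN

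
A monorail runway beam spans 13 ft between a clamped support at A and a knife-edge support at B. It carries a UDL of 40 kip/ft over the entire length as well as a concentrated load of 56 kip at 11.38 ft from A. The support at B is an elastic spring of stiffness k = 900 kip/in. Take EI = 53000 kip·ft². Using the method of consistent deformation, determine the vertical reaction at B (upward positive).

Release the roller at B. Primary structure: cantilever fixed at A.
Downward deflection at the released point B due to the loads:
  UDL 40: wL⁴/(8EI) = 142805/EI
  point load 56 at a = 11.38: Pa²(3L − a)/(6EI) = 33385/EI
  δ_0 = 176190/EI
Flexibility coefficient — unit upward force at B: δ_{BB} = L³/(3EI) = 732.3/EI.
With EI = 53000 kip·ft²: δ_0 = 3.3243 ft and δ_{BB} = 0.013818 ft/kip.
Compatibility — the spring shortens by R_B/k under the reaction it provides: δ_0 − R_B·δ_{BB} = R_B/k. With 1/k = 1/(900×12) ft/kip = 0.000093 ft/kip, R_B = δ_0 / (δ_{BB} + 1/k) = 3.3243 / (0.013818 + 0.000093) = 239 kip.

R_B = 239 kip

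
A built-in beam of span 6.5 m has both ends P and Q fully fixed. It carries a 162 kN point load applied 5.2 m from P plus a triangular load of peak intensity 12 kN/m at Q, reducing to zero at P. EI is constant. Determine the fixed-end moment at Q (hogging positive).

M_Q = 160.1 kN·m

Take the two fixed-end moments M_P, M_Q as redundants; the released structure is the simple span PQ.
End rotations of the released simple span under the applied load (×1/EI):
  at P: point load 162 at a = 5.2: Pab(L + b)/(6LEI) = 219/EI
  at Q: point load 162 at a = 5.2: Pab(L + a)/(6LEI) = 328.5/EI
  at P: triangular load, peak 12: 7w₀L³/(360EI) = 64.08/EI
  at Q: triangular load, peak 12: w₀L³/(45EI) = 73.23/EI
  θ_P0 = 283.1/EI,  θ_Q0 = 401.8/EI
Flexibility coefficients: a unit moment at one end gives L/(3EI) there and L/(6EI) at the far end, so f₁₁ = f₂₂ = 2.167/EI and f₁₂ = f₂₁ = 1.083/EI.
Compatibility — zero rotation at each built-in end:
  2.167 M_P + 1.083 M_Q = 283.1
  1.083 M_P + 2.167 M_Q = 401.8
Solving the pair gives M_P = 50.6 kN·m and M_Q = 160.1 kN·m (hogging).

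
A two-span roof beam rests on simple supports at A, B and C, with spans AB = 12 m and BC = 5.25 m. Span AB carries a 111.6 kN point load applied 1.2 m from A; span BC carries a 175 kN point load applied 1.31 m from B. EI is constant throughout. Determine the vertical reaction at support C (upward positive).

R_C = 26.15 kN

Insert a hinge at B; M_B is the redundant, and each span becomes simply supported.
End slopes at the hinge B, treating each span as simply supported:
  span AB: point load 111.6 at a = 1.2: Pab(L + a)/(6LEI) = 265.2/EI
  span BC: point load 175 at a = 1.31: Pab(L + b)/(6LEI) = 263.5/EI
  relative rotation θ_0 = (265.2 + 263.5)/EI = 528.7/EI
A unit hogging moment at B produces rotation L₁/(3EI) + L₂/(3EI) = 5.75/EI.
Compatibility: M_B·(L₁+L₂)/(3EI) = θ_0, giving M_B = 91.94 kN·m (hogging).
Span BC, ΣM about C: R_B^{BC}·5.25 = 689.5 + 91.94, so R_B^{BC} = 148.8 kN and R_C = 175 − 148.8 = 26.15 kN.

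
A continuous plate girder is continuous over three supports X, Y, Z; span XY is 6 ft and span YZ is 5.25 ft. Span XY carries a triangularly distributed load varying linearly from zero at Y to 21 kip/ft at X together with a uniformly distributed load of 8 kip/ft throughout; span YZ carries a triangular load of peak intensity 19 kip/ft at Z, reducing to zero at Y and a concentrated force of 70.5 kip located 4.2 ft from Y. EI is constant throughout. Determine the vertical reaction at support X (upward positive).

R_X = 53.74 kip

Take M_Y as the redundant. Released structure: two simple spans XY and YZ with a hinge at Y.
Discontinuity in slope at Y on the released structure — sum the simple-span end rotations:
  span XY: triangular load, peak 21: 7w₀L³/(360EI) = 88.2/EI
  span XY: UDL 8: wL³/(24EI) = 72/EI
  span YZ: triangular load, peak 19: 7w₀L³/(360EI) = 53.46/EI
  span YZ: point load 70.5 at a = 4.2: Pab(L + b)/(6LEI) = 62.18/EI
  relative rotation θ_0 = (160.2 + 115.6)/EI = 275.8/EI
A unit hogging moment at Y produces rotation L₁/(3EI) + L₂/(3EI) = 3.75/EI.
Compatibility: M_Y·(L₁+L₂)/(3EI) = θ_0, giving M_Y = 73.56 kip·ft (hogging).
Span XY, ΣM about X with M_Y applied at Y: R_Y^{XY}·6 = 270 + 73.56, so R_Y^{XY} = 57.26 kip and R_X = 111 − 57.26 = 53.74 kip.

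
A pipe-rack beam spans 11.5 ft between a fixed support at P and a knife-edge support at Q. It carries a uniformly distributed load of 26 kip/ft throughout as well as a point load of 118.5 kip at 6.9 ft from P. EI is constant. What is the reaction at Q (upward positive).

R_Q = 163.3 kip

Release the roller at Q. Primary structure: cantilever fixed at P.
Free-end deflection of the primary structure under the applied loading (downward +):
  UDL 26: wL⁴/(8EI) = 56843/EI
  point load 118.5 at a = 6.9: Pa²(3L − a)/(6EI) = 25952/EI
  δ_0 = 82795/EI
Flexibility coefficient — unit upward force at Q: δ_{QQ} = L³/(3EI) = 507/EI.
The prop prevents deflection at Q: R_Q = δ_0/δ_{QQ} = 82795/507 = 163.3 kip.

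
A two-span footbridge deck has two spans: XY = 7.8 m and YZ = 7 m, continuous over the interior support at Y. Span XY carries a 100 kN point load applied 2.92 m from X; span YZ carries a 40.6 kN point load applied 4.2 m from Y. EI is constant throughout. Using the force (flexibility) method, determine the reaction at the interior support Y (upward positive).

Insert a hinge at Y; M_Y is the redundant, and each span becomes simply supported.
End slopes at the hinge Y, treating each span as simply supported:
  span XY: point load 100 at a = 2.92: Pab(L + a)/(6LEI) = 326.4/EI
  span YZ: point load 40.6 at a = 4.2: Pab(L + b)/(6LEI) = 111.4/EI
  relative rotation θ_0 = (326.4 + 111.4)/EI = 437.8/EI
A unit hogging moment at Y produces rotation L₁/(3EI) + L₂/(3EI) = 4.933/EI.
Compatibility: M_Y·(L₁+L₂)/(3EI) = θ_0, giving M_Y = 88.74 kN·m (hogging).
Span XY, ΣM about X with M_Y applied at Y: R_Y^{XY}·7.8 = 292 + 88.74, so R_Y^{XY} = 48.81 kN and R_X = 100 − 48.81 = 51.19 kN.
Span YZ, ΣM about Z: R_Y^{YZ}·7 = 113.7 + 88.74, so R_Y^{YZ} = 28.92 kN and R_Z = 40.6 − 28.92 = 11.68 kN.
R_Y = 48.81 + 28.92 = 77.73 kN.

R_Y = 77.73 kN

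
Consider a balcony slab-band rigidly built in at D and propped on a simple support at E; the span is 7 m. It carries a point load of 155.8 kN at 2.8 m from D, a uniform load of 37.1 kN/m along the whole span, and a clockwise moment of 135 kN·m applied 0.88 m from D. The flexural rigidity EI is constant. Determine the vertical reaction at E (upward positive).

R_E = 136.6 kN

Take the reaction at E as the redundant and release it; the primary structure is a cantilever fixed at D.
Primary-structure tip deflection at E by superposition:
  point load 155.8 at a = 2.8: Pa²(3L − a)/(6EI) = 3705/EI
  UDL 37.1: wL⁴/(8EI) = 11135/EI
  clockwise couple 135 at a = 0.88: M₀a(2L − a)/(2EI) = 779.3/EI
  δ_0 = 15619/EI
Tip deflection under a unit load at E: L³/(3EI) = 114.3/EI.
The prop prevents deflection at E: R_E = δ_0/δ_{EE} = 15619/114.3 = 136.6 kN.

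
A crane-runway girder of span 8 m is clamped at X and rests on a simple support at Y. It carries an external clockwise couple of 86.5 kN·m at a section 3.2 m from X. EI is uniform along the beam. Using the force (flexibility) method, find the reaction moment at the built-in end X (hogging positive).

M_X = 3.46 kN·m

Choose R_Y as the redundant. The primary structure is the cantilever fixed at X.
Free-end deflection of the primary structure under the applied loading (downward +):
  clockwise couple 86.5 at a = 3.2: M₀a(2L − a)/(2EI) = 1772/EI
Flexibility coefficient — unit upward force at Y: δ_{YY} = L³/(3EI) = 170.7/EI.
The prop prevents deflection at Y: R_Y = δ_0/δ_{YY} = 1772/170.7 = 10.38 kN.
Moment equilibrium about X: M_X = Σ(load moments about X) − R_Y·L = 86.5 − 10.38×8 = 3.46 kN·m.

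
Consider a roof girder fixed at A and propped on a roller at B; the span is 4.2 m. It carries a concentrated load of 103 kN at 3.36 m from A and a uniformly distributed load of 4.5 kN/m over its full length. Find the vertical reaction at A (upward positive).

R_A = 42.3 kN

Choose R_B as the redundant. The primary structure is the cantilever fixed at A.
Deflection at B on the released cantilever, summing each load's contribution:
  point load 103 at a = 3.36: Pa²(3L − a)/(6EI) = 1791/EI
  UDL 4.5: wL⁴/(8EI) = 175/EI
  δ_0 = 1966/EI
Flexibility coefficient — unit upward force at B: δ_{BB} = L³/(3EI) = 24.7/EI.
The prop prevents deflection at B: R_B = δ_0/δ_{BB} = 1966/24.7 = 79.6 kN.
Vertical equilibrium: R_A = ΣP − R_B = 121.9 − 79.6 = 42.3 kN.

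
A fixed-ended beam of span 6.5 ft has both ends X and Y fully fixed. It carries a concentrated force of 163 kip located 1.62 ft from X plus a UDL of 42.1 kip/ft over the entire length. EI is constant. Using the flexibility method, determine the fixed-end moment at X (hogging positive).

M_X = 297.1 kip·ft

Take the two fixed-end moments M_X, M_Y as redundants; the released structure is the simple span XY.
On the primary (simply-supported) span, the end slopes from the loading are:
  at X: point load 163 at a = 1.62: Pab(L + b)/(6LEI) = 376/EI
  at Y: point load 163 at a = 1.62: Pab(L + a)/(6LEI) = 268.3/EI
  at X: UDL 42.1: wL³/(24EI) = 481.7/EI
  at Y: UDL 42.1: wL³/(24EI) = 481.7/EI
  θ_X0 = 857.7/EI,  θ_Y0 = 750/EI
Flexibility coefficients: a unit moment at one end gives L/(3EI) there and L/(6EI) at the far end, so f₁₁ = f₂₂ = 2.167/EI and f₁₂ = f₂₁ = 1.083/EI.
Compatibility — zero rotation at each built-in end:
  2.167 M_X + 1.083 M_Y = 857.7
  1.083 M_X + 2.167 M_Y = 750
Solving the pair gives M_X = 297.1 kip·ft and M_Y = 197.6 kip·ft (hogging).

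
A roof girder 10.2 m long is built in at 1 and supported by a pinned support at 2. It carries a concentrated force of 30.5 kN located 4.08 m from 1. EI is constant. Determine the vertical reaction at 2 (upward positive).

R_2 = 6.344 kN

Take the reaction at 2 as the redundant and release it; the primary structure is a cantilever fixed at 1.
Deflection at 2 on the released cantilever, summing each load's contribution:
  point load 30.5 at a = 4.08: Pa²(3L − a)/(6EI) = 2244/EI
Tip deflection under a unit load at 2: L³/(3EI) = 353.7/EI.
The prop prevents deflection at 2: R_2 = δ_0/δ_{22} = 2244/353.7 = 6.344 kN.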